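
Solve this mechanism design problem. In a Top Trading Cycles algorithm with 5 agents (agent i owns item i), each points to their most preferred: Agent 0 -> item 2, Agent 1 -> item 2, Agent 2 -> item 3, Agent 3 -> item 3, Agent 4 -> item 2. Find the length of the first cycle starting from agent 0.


Step 1: Trace the pointer graph from agent 0: 0 -> 2 -> 3 -> 3
Step 2: A cycle is detected when we revisit agent 3
Step 3: The cycle is: 3 -> 3
Step 4: Cycle length = 1

1


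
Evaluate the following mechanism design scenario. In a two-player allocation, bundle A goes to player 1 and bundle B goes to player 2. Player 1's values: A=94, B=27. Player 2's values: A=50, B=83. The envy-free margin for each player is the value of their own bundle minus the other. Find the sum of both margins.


Step 1: Player 1's margin = v1(A) - v1(B) = 94 - 27 = 67
Step 2: Player 2's margin = v2(B) - v2(A) = 83 - 50 = 33
Step 3: Total margin = 67 + 33 = 100

100


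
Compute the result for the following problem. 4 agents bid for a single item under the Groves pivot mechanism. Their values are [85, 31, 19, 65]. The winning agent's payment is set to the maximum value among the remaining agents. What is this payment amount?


Step 1: The efficient winner is agent 0 with value 85
Step 2: Other agents' values: [31, 19, 65]
Step 3: Pivot payment = max(others) = 65
Step 4: The winner pays 65

65


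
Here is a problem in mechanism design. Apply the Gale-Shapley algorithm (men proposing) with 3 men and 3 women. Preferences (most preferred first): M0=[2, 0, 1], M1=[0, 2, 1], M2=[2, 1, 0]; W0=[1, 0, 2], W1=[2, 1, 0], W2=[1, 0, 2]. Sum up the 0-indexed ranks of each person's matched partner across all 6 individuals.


Step 1: Run Gale-Shapley (men propose, women hold best offer):
  M0 proposes to W2; she accepts
  M1 proposes to W0; she accepts
  M2 proposes to W2; rejected
  M2 proposes to W1; she accepts
Step 2: Final matching: W0-M1, W1-M2, W2-M0
Step 3: 0-indexed ranks (man's rank of his match, then woman's): 0 + 0 + 1 + 0 + 0 + 1
Step 4: Total rank sum = 2

2


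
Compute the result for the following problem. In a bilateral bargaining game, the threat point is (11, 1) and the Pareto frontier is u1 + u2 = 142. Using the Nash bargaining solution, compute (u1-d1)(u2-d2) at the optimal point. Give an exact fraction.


Step 1: The Nash solution splits surplus symmetrically above the disagreement point
Step 2: u1 = (total + d1 - d2)/2 = (142 + 11 - 1)/2 = 76
Step 3: u2 = (total - d1 + d2)/2 = (142 - 11 + 1)/2 = 66
Step 4: Nash product = (76 - 11) * (66 - 1)
Step 5: = 65 * 65 = 4225

4225


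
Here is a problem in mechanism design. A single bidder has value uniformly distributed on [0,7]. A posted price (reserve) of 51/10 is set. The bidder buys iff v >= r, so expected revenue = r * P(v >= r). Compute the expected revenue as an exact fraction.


Step 1: Posted price r = 51/10, value support [0,7]
Step 2: P(v >= r) = (7 - 51/10)/7 = 19/70
Step 3: Expected revenue = r * P(v >= r) = 51/10 * 19/70
Step 4: Revenue = 969/700

969/700


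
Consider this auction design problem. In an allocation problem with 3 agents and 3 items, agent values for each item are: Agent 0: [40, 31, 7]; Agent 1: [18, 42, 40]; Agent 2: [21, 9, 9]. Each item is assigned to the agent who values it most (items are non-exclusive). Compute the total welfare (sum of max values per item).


Step 1: For each item, find the maximum value among all agents.
Step 2: Item 0 -> Agent 0 (value 40)
Step 3: Item 1 -> Agent 1 (value 42)
Step 4: Item 2 -> Agent 1 (value 40)
Step 5: Total welfare = 40 + 42 + 40 = 122

122


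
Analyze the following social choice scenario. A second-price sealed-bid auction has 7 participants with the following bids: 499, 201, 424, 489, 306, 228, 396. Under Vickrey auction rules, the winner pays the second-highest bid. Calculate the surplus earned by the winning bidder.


Step 1: Sort bids in descending order: 499, 489, 424, 396, 306, 228, 201
Step 2: The winning bid is the highest: 499
Step 3: The payment equals the second-highest bid: 489
Step 4: Surplus = winner's bid - payment = 499 - 489 = 10

10


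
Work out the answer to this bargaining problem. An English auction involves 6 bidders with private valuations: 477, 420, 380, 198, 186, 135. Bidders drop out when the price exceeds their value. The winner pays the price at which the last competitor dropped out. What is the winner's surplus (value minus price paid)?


Step 1: Identify the highest value: 477
Step 2: Identify the second-highest value: 420
Step 3: The final price = second-highest value = 420
Step 4: Surplus = 477 - 420 = 57

57


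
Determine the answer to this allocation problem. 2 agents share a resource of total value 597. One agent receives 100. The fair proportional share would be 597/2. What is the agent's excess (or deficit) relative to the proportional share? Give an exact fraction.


Step 1: Proportional share = 597/2
Step 2: Agent's actual allocation = 100
Step 3: Excess = 100 - 597/2 = -397/2

-397/2


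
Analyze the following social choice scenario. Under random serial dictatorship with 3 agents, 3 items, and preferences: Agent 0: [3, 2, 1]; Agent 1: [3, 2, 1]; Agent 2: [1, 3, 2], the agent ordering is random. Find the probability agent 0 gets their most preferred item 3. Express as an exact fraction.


Step 1: Agent 0 wants item 3
Step 2: There are 6 possible orderings of agents
Step 3: In 3 orderings, agent 0 gets item 3
Step 4: Probability = 3/6 = 1/2

1/2


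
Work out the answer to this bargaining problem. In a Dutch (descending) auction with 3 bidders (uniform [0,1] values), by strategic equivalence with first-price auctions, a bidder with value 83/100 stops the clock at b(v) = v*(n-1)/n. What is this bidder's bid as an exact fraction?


Step 1: Dutch auctions are strategically equivalent to first-price auctions
Step 2: The equilibrium bid is b(v) = v*(n-1)/n
Step 3: b = 83/100 * 2/3
Step 4: b = 83/150

83/150


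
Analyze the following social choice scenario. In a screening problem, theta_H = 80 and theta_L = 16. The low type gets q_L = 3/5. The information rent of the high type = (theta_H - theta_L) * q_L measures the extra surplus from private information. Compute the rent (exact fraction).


Step 1: theta_H - theta_L = 80 - 16 = 64
Step 2: Information rent = (theta_H - theta_L) * q_L
Step 3: = 64 * 3/5
Step 4: = 192/5

192/5


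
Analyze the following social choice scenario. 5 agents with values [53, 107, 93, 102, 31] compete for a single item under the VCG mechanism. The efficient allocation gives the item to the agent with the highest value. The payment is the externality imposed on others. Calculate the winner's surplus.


Step 1: The winner is the agent with the highest value: agent 1 with value 107
Step 2: Values of other agents: [53, 93, 102, 31]
Step 3: VCG payment = max of others' values = 102
Step 4: Surplus = 107 - 102 = 5

5


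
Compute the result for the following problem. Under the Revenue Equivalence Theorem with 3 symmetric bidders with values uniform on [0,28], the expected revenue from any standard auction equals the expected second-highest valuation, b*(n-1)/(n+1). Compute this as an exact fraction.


Step 1: By Revenue Equivalence, expected revenue = b*(n-1)/(n+1)
Step 2: Substituting n = 3, b = 28
Step 3: Revenue = 28*(3-1)/(3+1) = 28*2/4
Step 4: Revenue = 56/4 = 14

14


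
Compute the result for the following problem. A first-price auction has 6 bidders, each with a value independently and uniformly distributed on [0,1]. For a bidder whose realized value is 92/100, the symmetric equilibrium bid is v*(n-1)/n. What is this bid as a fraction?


Step 1: The symmetric BNE bidding function is b(v) = v * (n-1) / n
Step 2: Substitute v = 23/25 and n = 6
Step 3: b = 23/25 * 5/6
Step 4: b = 23/30

23/30


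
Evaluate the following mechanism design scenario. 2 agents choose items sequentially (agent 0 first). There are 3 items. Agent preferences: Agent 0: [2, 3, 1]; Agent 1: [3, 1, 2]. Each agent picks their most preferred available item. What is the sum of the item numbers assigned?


Step 1: Agent 0 picks item 2
Step 2: Agent 1 picks item 3
Step 3: Sum = 2 + 3 = 5

5


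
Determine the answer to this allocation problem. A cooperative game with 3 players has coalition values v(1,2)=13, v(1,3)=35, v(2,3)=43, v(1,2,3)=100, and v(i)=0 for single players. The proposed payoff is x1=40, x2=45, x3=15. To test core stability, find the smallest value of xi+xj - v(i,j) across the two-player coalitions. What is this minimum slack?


Step 1: Slack for coalition (1,2): x1+x2 - v12 = 85 - 13 = 72
Step 2: Slack for coalition (1,3): x1+x3 - v13 = 55 - 35 = 20
Step 3: Slack for coalition (2,3): x2+x3 - v23 = 60 - 43 = 17
Step 4: Minimum slack = min(72, 20, 17) = 17, attained by (2,3); no pair can gain by deviating, so the allocation is in the core

17


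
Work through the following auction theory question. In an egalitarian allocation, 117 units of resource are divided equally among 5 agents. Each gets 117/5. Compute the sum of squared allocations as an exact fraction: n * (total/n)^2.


Step 1: Each agent's share = 117/5
Step 2: Square of each share = (117/5)^2 = 13689/25
Step 3: Sum of squares = 5 * 13689/25 = 13689/5

13689/5


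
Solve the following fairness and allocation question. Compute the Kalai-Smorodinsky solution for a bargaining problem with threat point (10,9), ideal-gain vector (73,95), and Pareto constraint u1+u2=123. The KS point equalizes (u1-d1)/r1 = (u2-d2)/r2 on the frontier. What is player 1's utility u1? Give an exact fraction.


Step 1: At the KS point, (u1-d1)/r1 = (u2-d2)/r2 = t and u1+u2 = 123
Step 2: u1 = d1 + r1*t and u2 = d2 + r2*t, so (d1 + r1*t) + (d2 + r2*t) = 123
Step 3: t = (123 - 10 - 9)/(73 + 95) = 104/168 = 13/21
Step 4: u1 = d1 + r1*t = 10 + 73 * 13/21 = 1159/21
Step 5: (Check: u2 = d2 + r2*t = 1424/21; u1+u2 = 1159/21 + 1424/21 = 123, on the frontier.)

1159/21


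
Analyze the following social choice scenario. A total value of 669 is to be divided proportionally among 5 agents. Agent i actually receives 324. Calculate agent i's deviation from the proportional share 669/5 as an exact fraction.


Step 1: Proportional share = 669/5
Step 2: Agent's actual allocation = 324
Step 3: Excess = 324 - 669/5 = 951/5

951/5


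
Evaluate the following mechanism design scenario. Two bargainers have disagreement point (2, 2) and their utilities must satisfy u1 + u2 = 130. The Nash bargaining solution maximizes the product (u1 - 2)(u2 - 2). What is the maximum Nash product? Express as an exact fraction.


Step 1: The Nash solution splits surplus symmetrically above the disagreement point
Step 2: u1 = (total + d1 - d2)/2 = (130 + 2 - 2)/2 = 65
Step 3: u2 = (total - d1 + d2)/2 = (130 - 2 + 2)/2 = 65
Step 4: Nash product = (65 - 2) * (65 - 2)
Step 5: = 63 * 63 = 3969

3969


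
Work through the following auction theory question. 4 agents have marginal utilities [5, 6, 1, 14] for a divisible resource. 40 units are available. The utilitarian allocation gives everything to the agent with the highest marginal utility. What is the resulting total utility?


Step 1: The marginal utilities are [5, 6, 1, 14]
Step 2: The highest marginal utility is 14
Step 3: All 40 units go to that agent
Step 4: Total utility = 14 * 40 = 560

560


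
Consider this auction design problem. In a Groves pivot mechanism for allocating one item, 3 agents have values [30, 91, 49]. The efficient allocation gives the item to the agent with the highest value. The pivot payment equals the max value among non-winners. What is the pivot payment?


Step 1: The efficient winner is agent 1 with value 91
Step 2: Other agents' values: [30, 49]
Step 3: Pivot payment = max(others) = 49
Step 4: The winner pays 49

49


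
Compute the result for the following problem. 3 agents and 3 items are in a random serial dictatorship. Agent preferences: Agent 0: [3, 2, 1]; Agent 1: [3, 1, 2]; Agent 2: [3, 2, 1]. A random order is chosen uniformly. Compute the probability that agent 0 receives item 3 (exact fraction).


Step 1: Agent 0 wants item 3
Step 2: There are 6 possible orderings of agents
Step 3: In 2 orderings, agent 0 gets item 3
Step 4: Probability = 2/6 = 1/3

1/3


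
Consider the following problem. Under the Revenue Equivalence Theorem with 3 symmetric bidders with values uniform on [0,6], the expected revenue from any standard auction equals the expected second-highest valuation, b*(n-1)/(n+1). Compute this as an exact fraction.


Step 1: By Revenue Equivalence, expected revenue = b*(n-1)/(n+1)
Step 2: Substituting n = 3, b = 6
Step 3: Revenue = 6*(3-1)/(3+1) = 6*2/4
Step 4: Revenue = 12/4 = 3

3


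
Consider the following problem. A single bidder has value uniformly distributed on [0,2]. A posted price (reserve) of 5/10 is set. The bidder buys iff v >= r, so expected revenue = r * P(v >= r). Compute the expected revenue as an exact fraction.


Step 1: Posted price r = 1/2, value support [0,2]
Step 2: P(v >= r) = (2 - 1/2)/2 = 3/4
Step 3: Expected revenue = r * P(v >= r) = 1/2 * 3/4
Step 4: Revenue = 3/8

3/8


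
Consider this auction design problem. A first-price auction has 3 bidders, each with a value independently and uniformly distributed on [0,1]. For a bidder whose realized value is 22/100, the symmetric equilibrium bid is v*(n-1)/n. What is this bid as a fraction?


Step 1: The symmetric BNE bidding function is b(v) = v * (n-1) / n
Step 2: Substitute v = 11/50 and n = 3
Step 3: b = 11/50 * 2/3
Step 4: b = 11/75

11/75


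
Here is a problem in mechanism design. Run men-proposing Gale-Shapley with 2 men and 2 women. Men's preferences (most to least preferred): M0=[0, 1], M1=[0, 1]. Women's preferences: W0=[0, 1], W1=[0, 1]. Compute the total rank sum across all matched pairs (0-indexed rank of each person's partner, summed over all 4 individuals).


Step 1: Run Gale-Shapley (men propose, women hold best offer):
  M0 proposes to W0; she accepts
  M1 proposes to W0; rejected
  M1 proposes to W1; she accepts
Step 2: Final matching: W0-M0, W1-M1
Step 3: 0-indexed ranks (man's rank of his match, then woman's): 0 + 0 + 1 + 1
Step 4: Total rank sum = 2

2


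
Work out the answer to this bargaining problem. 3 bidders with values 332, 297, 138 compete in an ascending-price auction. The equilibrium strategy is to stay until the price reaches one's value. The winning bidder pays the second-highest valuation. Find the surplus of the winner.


Step 1: Identify the highest value: 332
Step 2: Identify the second-highest value: 297
Step 3: The final price = second-highest value = 297
Step 4: Surplus = 332 - 297 = 35

35


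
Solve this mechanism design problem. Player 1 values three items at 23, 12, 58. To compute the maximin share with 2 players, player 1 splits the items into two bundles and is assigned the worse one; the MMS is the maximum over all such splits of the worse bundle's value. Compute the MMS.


Step 1: Item values = 23, 12, 58
Step 2: Enumerate all 2-bundle partitions and take the smaller bundle:
  Partition 1: {23} vs {12,58} -> bundles 23, 70; min = 23
  Partition 2: {12} vs {23,58} -> bundles 12, 81; min = 12
  Partition 3: {58} vs {23,12} -> bundles 58, 35; min = 35
Step 3: MMS = max(23, 12, 35) = 35

35


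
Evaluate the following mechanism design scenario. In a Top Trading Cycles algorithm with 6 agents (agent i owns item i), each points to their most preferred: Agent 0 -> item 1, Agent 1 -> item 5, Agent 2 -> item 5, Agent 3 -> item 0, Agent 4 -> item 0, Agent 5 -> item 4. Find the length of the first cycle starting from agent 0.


Step 1: Trace the pointer graph from agent 0: 0 -> 1 -> 5 -> 4 -> 0
Step 2: A cycle is detected when we revisit agent 0
Step 3: The cycle is: 0 -> 1 -> 5 -> 4 -> 0
Step 4: Cycle length = 4

4


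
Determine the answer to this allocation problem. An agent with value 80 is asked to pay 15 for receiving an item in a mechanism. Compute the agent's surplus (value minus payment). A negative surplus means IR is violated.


Step 1: Surplus = value - payment = 80 - 15 = 65
Step 2: IR is satisfied (surplus >= 0)

65


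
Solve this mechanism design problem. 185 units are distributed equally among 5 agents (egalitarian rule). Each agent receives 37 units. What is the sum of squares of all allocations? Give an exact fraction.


Step 1: Each agent's share = 185/5 = 37
Step 2: Square of each share = (37)^2 = 1369
Step 3: Sum of squares = 5 * 1369 = 6845

6845


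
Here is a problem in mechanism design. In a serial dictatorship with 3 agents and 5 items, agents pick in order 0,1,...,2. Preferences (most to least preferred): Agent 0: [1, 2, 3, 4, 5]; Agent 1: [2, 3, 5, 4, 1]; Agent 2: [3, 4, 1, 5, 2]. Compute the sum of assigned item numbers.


Step 1: Agent 0 picks item 1
Step 2: Agent 1 picks item 2
Step 3: Agent 2 picks item 3
Step 4: Sum = 1 + 2 + 3 = 6

6


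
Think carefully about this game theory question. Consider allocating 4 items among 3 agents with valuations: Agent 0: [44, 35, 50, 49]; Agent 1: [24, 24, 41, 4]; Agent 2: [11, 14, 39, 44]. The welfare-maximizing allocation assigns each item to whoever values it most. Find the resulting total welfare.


Step 1: For each item, find the maximum value among all agents.
Step 2: Item 0 -> Agent 0 (value 44)
Step 3: Item 1 -> Agent 0 (value 35)
Step 4: Item 2 -> Agent 0 (value 50)
Step 5: Item 3 -> Agent 0 (value 49)
Step 6: Total welfare = 44 + 35 + 50 + 49 = 178

178


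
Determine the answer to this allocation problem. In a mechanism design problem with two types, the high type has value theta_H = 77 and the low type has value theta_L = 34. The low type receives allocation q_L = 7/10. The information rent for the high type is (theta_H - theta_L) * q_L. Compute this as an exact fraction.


Step 1: theta_H - theta_L = 77 - 34 = 43
Step 2: Information rent = (theta_H - theta_L) * q_L
Step 3: = 43 * 7/10
Step 4: = 301/10

301/10


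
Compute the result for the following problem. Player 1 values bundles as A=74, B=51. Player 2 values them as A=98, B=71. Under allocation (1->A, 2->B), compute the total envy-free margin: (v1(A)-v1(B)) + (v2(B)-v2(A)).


Step 1: Player 1's margin = v1(A) - v1(B) = 74 - 51 = 23
Step 2: Player 2's margin = v2(B) - v2(A) = 71 - 98 = -27
Step 3: Total margin = 23 + -27 = -4

-4


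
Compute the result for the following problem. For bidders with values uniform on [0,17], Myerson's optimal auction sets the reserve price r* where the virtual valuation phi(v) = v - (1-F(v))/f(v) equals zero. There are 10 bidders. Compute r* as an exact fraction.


Step 1: For U[0,17], F(v) = v/17 and f(v) = 1/17
Step 2: phi(v) = v - (1 - v/17)/(1/17) = v - (17 - v) = 2v - 17
Step 3: Set phi(r*) = 0: 2r* - 17 = 0
Step 4: r* = 17/2 (the number of bidders n = 10 does not enter)

17/2


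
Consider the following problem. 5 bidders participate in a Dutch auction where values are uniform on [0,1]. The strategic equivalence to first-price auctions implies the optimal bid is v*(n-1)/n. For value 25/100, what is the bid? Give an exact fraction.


Step 1: Dutch auctions are strategically equivalent to first-price auctions
Step 2: The equilibrium bid is b(v) = v*(n-1)/n
Step 3: b = 1/4 * 4/5
Step 4: b = 1/5

1/5


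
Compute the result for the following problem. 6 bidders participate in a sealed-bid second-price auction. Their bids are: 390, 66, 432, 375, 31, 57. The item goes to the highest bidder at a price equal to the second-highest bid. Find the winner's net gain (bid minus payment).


Step 1: Sort bids in descending order: 432, 390, 375, 66, 57, 31
Step 2: The winning bid is the highest: 432
Step 3: The payment equals the second-highest bid: 390
Step 4: Surplus = winner's bid - payment = 432 - 390 = 42

42


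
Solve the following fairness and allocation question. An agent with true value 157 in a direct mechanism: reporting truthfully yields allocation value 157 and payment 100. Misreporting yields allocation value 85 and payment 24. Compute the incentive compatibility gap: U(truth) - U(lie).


Step 1: U(truth) = value - payment = 157 - 100 = 57
Step 2: U(lie) = allocation - payment = 85 - 24 = 61
Step 3: IC gap = 57 - 61 = -4

-4


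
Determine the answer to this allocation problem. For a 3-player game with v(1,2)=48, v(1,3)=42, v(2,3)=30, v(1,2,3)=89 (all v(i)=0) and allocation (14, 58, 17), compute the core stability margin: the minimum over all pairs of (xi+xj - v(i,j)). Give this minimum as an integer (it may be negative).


Step 1: Slack for coalition (1,2): x1+x2 - v12 = 72 - 48 = 24
Step 2: Slack for coalition (1,3): x1+x3 - v13 = 31 - 42 = -11
Step 3: Slack for coalition (2,3): x2+x3 - v23 = 75 - 30 = 45
Step 4: Minimum slack = min(24, -11, 45) = -11, attained by (1,3); coalition (1,3) can block (slack < 0), so the allocation is not in the core

-11


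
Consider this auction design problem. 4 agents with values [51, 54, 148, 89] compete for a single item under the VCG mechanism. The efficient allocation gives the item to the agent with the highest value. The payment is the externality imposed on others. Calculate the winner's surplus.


Step 1: The winner is the agent with the highest value: agent 2 with value 148
Step 2: Values of other agents: [51, 54, 89]
Step 3: VCG payment = max of others' values = 89
Step 4: Surplus = 148 - 89 = 59

59


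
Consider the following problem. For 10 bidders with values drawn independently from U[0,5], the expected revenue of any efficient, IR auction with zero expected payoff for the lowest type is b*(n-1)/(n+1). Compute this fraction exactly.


Step 1: By Revenue Equivalence, expected revenue = b*(n-1)/(n+1)
Step 2: Substituting n = 10, b = 5
Step 3: Revenue = 5*(10-1)/(10+1) = 5*9/11
Step 4: Revenue = 45/11

45/11


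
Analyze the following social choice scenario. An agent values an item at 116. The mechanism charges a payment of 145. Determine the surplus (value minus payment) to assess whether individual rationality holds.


Step 1: Surplus = value - payment = 116 - 145 = -29
Step 2: IR is violated (surplus < 0)

-29


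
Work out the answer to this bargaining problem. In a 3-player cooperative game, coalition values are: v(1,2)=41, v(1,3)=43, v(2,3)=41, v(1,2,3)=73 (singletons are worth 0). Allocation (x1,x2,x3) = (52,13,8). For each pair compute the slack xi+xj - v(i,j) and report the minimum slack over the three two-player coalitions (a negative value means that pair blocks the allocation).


Step 1: Slack for coalition (1,2): x1+x2 - v12 = 65 - 41 = 24
Step 2: Slack for coalition (1,3): x1+x3 - v13 = 60 - 43 = 17
Step 3: Slack for coalition (2,3): x2+x3 - v23 = 21 - 41 = -20
Step 4: Minimum slack = min(24, 17, -20) = -20, attained by (2,3); coalition (2,3) can block (slack < 0), so the allocation is not in the core

-20


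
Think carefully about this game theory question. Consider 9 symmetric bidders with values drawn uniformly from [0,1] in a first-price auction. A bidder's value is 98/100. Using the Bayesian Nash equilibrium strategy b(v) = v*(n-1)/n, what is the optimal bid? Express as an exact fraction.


Step 1: The symmetric BNE bidding function is b(v) = v * (n-1) / n
Step 2: Substitute v = 49/50 and n = 9
Step 3: b = 49/50 * 8/9
Step 4: b = 196/225

196/225


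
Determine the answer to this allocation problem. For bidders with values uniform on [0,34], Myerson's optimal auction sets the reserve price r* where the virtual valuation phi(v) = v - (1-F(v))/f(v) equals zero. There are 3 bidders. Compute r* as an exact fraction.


Step 1: For U[0,34], F(v) = v/34 and f(v) = 1/34
Step 2: phi(v) = v - (1 - v/34)/(1/34) = v - (34 - v) = 2v - 34
Step 3: Set phi(r*) = 0: 2r* - 34 = 0
Step 4: r* = 34/2 = 17 (the number of bidders n = 3 does not enter)

17


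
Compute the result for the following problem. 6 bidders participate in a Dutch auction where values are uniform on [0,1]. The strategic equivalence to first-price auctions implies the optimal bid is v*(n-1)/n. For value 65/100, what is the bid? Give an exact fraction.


Step 1: Dutch auctions are strategically equivalent to first-price auctions
Step 2: The equilibrium bid is b(v) = v*(n-1)/n
Step 3: b = 13/20 * 5/6
Step 4: b = 13/24

13/24


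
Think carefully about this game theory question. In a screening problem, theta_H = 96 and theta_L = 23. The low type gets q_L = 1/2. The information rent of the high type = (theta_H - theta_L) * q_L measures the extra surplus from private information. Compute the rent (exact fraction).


Step 1: theta_H - theta_L = 96 - 23 = 73
Step 2: Information rent = (theta_H - theta_L) * q_L
Step 3: = 73 * 1/2
Step 4: = 73/2

73/2


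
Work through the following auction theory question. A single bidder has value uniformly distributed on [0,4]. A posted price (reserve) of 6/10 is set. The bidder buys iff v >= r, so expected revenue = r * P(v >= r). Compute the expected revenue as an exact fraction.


Step 1: Posted price r = 3/5, value support [0,4]
Step 2: P(v >= r) = (4 - 3/5)/4 = 17/20
Step 3: Expected revenue = r * P(v >= r) = 3/5 * 17/20
Step 4: Revenue = 51/100

51/100


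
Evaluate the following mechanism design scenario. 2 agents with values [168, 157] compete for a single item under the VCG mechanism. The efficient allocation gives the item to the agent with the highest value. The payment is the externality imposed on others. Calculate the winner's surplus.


Step 1: The winner is the agent with the highest value: agent 0 with value 168
Step 2: Values of other agents: [157]
Step 3: VCG payment = max of others' values = 157
Step 4: Surplus = 168 - 157 = 11

11


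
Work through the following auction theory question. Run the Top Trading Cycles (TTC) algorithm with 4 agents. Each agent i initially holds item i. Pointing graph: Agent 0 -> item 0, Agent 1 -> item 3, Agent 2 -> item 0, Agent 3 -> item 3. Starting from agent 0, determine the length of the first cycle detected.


Step 1: Trace the pointer graph from agent 0: 0 -> 0
Step 2: A cycle is detected when we revisit agent 0
Step 3: The cycle is: 0 -> 0
Step 4: Cycle length = 1

1


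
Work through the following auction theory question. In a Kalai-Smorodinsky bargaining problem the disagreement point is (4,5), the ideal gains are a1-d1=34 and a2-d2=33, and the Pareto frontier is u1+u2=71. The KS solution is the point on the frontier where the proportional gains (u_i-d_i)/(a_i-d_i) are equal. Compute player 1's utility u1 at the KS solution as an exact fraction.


Step 1: At the KS point, (u1-d1)/r1 = (u2-d2)/r2 = t and u1+u2 = 71
Step 2: u1 = d1 + r1*t and u2 = d2 + r2*t, so (d1 + r1*t) + (d2 + r2*t) = 71
Step 3: t = (71 - 4 - 5)/(34 + 33) = 62/67
Step 4: u1 = d1 + r1*t = 4 + 34 * 62/67 = 2376/67
Step 5: (Check: u2 = d2 + r2*t = 2381/67; u1+u2 = 2376/67 + 2381/67 = 71, on the frontier.)

2376/67


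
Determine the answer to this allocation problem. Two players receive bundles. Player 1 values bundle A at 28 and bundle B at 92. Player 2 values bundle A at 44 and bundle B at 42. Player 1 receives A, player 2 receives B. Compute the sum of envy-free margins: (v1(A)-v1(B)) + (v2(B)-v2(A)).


Step 1: Player 1's margin = v1(A) - v1(B) = 28 - 92 = -64
Step 2: Player 2's margin = v2(B) - v2(A) = 42 - 44 = -2
Step 3: Total margin = -64 + -2 = -66

-66


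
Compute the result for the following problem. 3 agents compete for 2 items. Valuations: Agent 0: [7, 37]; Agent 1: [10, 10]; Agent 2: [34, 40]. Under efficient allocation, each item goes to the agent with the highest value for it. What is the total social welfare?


Step 1: For each item, find the maximum value among all agents.
Step 2: Item 0 -> Agent 2 (value 34)
Step 3: Item 1 -> Agent 2 (value 40)
Step 4: Total welfare = 34 + 40 = 74

74


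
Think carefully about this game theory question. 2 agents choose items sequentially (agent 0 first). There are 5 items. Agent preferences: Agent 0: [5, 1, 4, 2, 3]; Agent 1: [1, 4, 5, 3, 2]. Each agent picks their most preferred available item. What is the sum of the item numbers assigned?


Step 1: Agent 0 picks item 5
Step 2: Agent 1 picks item 1
Step 3: Sum = 5 + 1 = 6

6


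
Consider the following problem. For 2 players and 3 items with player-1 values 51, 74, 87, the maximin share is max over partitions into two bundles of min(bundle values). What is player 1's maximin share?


Step 1: Item values = 51, 74, 87
Step 2: Enumerate all 2-bundle partitions and take the smaller bundle:
  Partition 1: {51} vs {74,87} -> bundles 51, 161; min = 51
  Partition 2: {74} vs {51,87} -> bundles 74, 138; min = 74
  Partition 3: {87} vs {51,74} -> bundles 87, 125; min = 87
Step 3: MMS = max(51, 74, 87) = 87

87


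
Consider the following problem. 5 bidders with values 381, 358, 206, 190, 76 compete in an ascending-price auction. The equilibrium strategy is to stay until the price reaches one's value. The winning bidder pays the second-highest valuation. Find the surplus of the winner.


Step 1: Identify the highest value: 381
Step 2: Identify the second-highest value: 358
Step 3: The final price = second-highest value = 358
Step 4: Surplus = 381 - 358 = 23

23


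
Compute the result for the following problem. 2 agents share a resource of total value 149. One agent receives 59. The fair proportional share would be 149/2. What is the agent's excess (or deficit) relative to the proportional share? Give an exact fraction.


Step 1: Proportional share = 149/2
Step 2: Agent's actual allocation = 59
Step 3: Excess = 59 - 149/2 = -31/2

-31/2


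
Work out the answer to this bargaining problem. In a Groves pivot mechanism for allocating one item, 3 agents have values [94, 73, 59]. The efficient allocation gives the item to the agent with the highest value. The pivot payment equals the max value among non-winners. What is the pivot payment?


Step 1: The efficient winner is agent 0 with value 94
Step 2: Other agents' values: [73, 59]
Step 3: Pivot payment = max(others) = 73
Step 4: The winner pays 73

73


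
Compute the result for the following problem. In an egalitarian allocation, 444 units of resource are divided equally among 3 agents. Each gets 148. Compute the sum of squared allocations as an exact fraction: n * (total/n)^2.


Step 1: Each agent's share = 444/3 = 148
Step 2: Square of each share = (148)^2 = 21904
Step 3: Sum of squares = 3 * 21904 = 65712

65712


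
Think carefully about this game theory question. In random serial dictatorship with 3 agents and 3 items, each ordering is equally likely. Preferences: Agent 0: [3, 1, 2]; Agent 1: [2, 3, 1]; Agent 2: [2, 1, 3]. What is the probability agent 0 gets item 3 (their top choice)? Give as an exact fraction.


Step 1: Agent 0 wants item 3
Step 2: There are 6 possible orderings of agents
Step 3: In 5 orderings, agent 0 gets item 3
Step 4: Probability = 5/6

5/6


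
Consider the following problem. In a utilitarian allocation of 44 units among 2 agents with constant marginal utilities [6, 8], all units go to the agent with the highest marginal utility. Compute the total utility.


Step 1: The marginal utilities are [6, 8]
Step 2: The highest marginal utility is 8
Step 3: All 44 units go to that agent
Step 4: Total utility = 8 * 44 = 352

352


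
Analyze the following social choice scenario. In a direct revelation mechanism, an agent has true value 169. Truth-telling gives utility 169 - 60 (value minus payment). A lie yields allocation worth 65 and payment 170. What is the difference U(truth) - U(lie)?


Step 1: U(truth) = value - payment = 169 - 60 = 109
Step 2: U(lie) = allocation - payment = 65 - 170 = -105
Step 3: IC gap = 109 - (-105) = 214

214


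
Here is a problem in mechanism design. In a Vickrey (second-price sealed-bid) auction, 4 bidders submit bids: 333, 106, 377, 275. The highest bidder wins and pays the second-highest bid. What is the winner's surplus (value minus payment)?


Step 1: Sort bids in descending order: 377, 333, 275, 106
Step 2: The winning bid is the highest: 377
Step 3: The payment equals the second-highest bid: 333
Step 4: Surplus = winner's bid - payment = 377 - 333 = 44

44


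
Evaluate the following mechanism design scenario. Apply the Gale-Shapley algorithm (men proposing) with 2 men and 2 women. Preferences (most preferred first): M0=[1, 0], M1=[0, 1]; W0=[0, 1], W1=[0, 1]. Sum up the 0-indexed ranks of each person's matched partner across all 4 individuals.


Step 1: Run Gale-Shapley (men propose, women hold best offer):
  M0 proposes to W1; she accepts
  M1 proposes to W0; she accepts
Step 2: Final matching: W0-M1, W1-M0
Step 3: 0-indexed ranks (man's rank of his match, then woman's): 0 + 1 + 0 + 0
Step 4: Total rank sum = 1

1


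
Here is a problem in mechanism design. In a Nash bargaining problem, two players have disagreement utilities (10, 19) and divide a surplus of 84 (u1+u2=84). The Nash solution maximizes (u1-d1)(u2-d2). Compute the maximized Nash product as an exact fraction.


Step 1: The Nash solution splits surplus symmetrically above the disagreement point
Step 2: u1 = (total + d1 - d2)/2 = (84 + 10 - 19)/2 = 75/2
Step 3: u2 = (total - d1 + d2)/2 = (84 - 10 + 19)/2 = 93/2
Step 4: Nash product = (75/2 - 10) * (93/2 - 19)
Step 5: = 55/2 * 55/2 = 3025/4

3025/4


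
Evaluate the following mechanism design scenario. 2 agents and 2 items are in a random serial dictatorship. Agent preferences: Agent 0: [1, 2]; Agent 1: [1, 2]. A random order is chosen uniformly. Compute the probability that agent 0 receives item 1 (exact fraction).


Step 1: Agent 0 wants item 1
Step 2: There are 2 possible orderings of agents
Step 3: In 1 orderings, agent 0 gets item 1
Step 4: Probability = 1/2

1/2


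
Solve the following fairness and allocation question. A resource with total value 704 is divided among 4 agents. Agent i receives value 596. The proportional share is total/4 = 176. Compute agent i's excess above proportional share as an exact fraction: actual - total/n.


Step 1: Proportional share = 704/4 = 176
Step 2: Agent's actual allocation = 596
Step 3: Excess = 596 - 176 = 420

420


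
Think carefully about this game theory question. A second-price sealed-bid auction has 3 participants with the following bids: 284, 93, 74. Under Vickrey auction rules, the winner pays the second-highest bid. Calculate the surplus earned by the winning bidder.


Step 1: Sort bids in descending order: 284, 93, 74
Step 2: The winning bid is the highest: 284
Step 3: The payment equals the second-highest bid: 93
Step 4: Surplus = winner's bid - payment = 284 - 93 = 191

191


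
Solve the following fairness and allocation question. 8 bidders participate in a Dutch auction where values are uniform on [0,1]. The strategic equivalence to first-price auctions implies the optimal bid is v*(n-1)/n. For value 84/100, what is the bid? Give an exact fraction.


Step 1: Dutch auctions are strategically equivalent to first-price auctions
Step 2: The equilibrium bid is b(v) = v*(n-1)/n
Step 3: b = 21/25 * 7/8
Step 4: b = 147/200

147/200


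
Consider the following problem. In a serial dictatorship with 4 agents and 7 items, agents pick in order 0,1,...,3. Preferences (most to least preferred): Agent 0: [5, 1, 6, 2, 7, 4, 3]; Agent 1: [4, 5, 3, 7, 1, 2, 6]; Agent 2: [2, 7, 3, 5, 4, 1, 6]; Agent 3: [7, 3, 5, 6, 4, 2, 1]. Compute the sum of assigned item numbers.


Step 1: Agent 0 picks item 5
Step 2: Agent 1 picks item 4
Step 3: Agent 2 picks item 2
Step 4: Agent 3 picks item 7
Step 5: Sum = 5 + 4 + 2 + 7 = 18

18


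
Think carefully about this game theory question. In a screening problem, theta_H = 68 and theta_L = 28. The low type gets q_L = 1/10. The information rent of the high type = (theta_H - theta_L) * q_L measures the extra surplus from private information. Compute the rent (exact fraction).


Step 1: theta_H - theta_L = 68 - 28 = 40
Step 2: Information rent = (theta_H - theta_L) * q_L
Step 3: = 40 * 1/10
Step 4: = 4

4


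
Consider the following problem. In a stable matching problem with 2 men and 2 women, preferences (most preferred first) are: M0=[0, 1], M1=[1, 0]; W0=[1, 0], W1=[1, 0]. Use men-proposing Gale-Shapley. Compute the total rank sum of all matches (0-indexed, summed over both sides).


Step 1: Run Gale-Shapley (men propose, women hold best offer):
  M0 proposes to W0; she accepts
  M1 proposes to W1; she accepts
Step 2: Final matching: W0-M0, W1-M1
Step 3: 0-indexed ranks (man's rank of his match, then woman's): 0 + 1 + 0 + 0
Step 4: Total rank sum = 1

1


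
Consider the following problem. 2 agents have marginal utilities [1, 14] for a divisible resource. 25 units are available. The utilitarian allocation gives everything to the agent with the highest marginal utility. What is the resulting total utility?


Step 1: The marginal utilities are [1, 14]
Step 2: The highest marginal utility is 14
Step 3: All 25 units go to that agent
Step 4: Total utility = 14 * 25 = 350

350


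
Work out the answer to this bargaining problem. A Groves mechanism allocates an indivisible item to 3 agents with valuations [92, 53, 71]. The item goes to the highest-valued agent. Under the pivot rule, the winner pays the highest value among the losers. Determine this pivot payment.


Step 1: The efficient winner is agent 0 with value 92
Step 2: Other agents' values: [53, 71]
Step 3: Pivot payment = max(others) = 71
Step 4: The winner pays 71

71


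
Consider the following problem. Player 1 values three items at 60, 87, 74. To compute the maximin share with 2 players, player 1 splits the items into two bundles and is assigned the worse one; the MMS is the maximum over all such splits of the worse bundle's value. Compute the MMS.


Step 1: Item values = 60, 87, 74
Step 2: Enumerate all 2-bundle partitions and take the smaller bundle:
  Partition 1: {60} vs {87,74} -> bundles 60, 161; min = 60
  Partition 2: {87} vs {60,74} -> bundles 87, 134; min = 87
  Partition 3: {74} vs {60,87} -> bundles 74, 147; min = 74
Step 3: MMS = max(60, 87, 74) = 87

87


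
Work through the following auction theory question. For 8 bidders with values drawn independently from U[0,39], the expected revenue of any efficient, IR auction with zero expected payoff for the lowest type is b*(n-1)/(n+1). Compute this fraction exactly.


Step 1: By Revenue Equivalence, expected revenue = b*(n-1)/(n+1)
Step 2: Substituting n = 8, b = 39
Step 3: Revenue = 39*(8-1)/(8+1) = 39*7/9
Step 4: Revenue = 273/9 = 91/3

91/3


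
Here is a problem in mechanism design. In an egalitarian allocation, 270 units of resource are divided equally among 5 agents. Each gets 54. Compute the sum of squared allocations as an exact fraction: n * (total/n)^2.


Step 1: Each agent's share = 270/5 = 54
Step 2: Square of each share = (54)^2 = 2916
Step 3: Sum of squares = 5 * 2916 = 14580

14580


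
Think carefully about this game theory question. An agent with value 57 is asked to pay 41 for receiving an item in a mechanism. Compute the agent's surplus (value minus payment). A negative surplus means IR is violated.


Step 1: Surplus = value - payment = 57 - 41 = 16
Step 2: IR is satisfied (surplus >= 0)

16


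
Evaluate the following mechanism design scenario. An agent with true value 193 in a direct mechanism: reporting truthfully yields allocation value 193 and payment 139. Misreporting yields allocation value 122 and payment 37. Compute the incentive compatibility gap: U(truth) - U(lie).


Step 1: U(truth) = value - payment = 193 - 139 = 54
Step 2: U(lie) = allocation - payment = 122 - 37 = 85
Step 3: IC gap = 54 - 85 = -31

-31


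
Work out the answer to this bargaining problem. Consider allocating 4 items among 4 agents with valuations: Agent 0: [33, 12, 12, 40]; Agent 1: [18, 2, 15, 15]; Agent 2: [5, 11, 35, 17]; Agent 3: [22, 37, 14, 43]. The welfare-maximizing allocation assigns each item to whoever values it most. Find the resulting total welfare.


Step 1: For each item, find the maximum value among all agents.
Step 2: Item 0 -> Agent 0 (value 33)
Step 3: Item 1 -> Agent 3 (value 37)
Step 4: Item 2 -> Agent 2 (value 35)
Step 5: Item 3 -> Agent 3 (value 43)
Step 6: Total welfare = 33 + 37 + 35 + 43 = 148

148
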